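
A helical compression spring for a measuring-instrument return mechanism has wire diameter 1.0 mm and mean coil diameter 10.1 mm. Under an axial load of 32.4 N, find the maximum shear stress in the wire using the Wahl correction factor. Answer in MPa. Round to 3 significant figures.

Spring index C = D/d = 10.1/1.0 = 10.1000
K_W = (4C−1)/(4C−4) + 0.615/C = 39.400/36.400 + 0.0609 = 1.1433
τ₀ = 8FD/(πd³) = 8·32.4·10.1/(π·1.0³) = 2617.92/3.1416 = 833.31 MPa
τ_max = K·τ₀ = 1.1433 × 833.31 = 952.73 MPa

953 MPa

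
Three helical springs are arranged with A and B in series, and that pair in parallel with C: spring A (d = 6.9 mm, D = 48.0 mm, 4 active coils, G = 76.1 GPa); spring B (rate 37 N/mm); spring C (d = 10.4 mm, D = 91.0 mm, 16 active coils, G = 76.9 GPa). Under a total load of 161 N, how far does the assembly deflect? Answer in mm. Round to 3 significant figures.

k_A = Gd⁴/(8D³N_a) = (76.1×10³)(6.9⁴)/(8·48.0³·4) = 48.742 N/mm
k_C = Gd⁴/(8D³N_a) = (76.9×10³)(10.4⁴)/(8·91.0³·16) = 9.3266 N/mm
Springs A,B series: k_AB = 1/(1/48.742+1/37) = 21.034 N/mm; parallel with C: k_eq = 21.034+9.3266 = 30.36 N/mm
δ = F/k_eq = 161/30.36 = 5.303 mm

5.30 mm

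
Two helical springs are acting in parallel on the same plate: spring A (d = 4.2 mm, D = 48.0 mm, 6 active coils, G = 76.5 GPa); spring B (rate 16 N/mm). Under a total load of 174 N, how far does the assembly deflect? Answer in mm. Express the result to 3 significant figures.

8.49 mm

k_A = Gd⁴/(8D³N_a) = (76.5×10³)(4.2⁴)/(8·48.0³·6) = 4.4843 N/mm
Parallel: k_eq = 4.4843 + 16 = 20.484 N/mm
δ = F/k_eq = 174/20.484 = 8.4943 mm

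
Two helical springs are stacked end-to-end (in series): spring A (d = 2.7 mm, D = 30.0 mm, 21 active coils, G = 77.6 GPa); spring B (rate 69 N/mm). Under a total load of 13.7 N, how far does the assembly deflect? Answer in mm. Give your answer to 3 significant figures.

15.3 mm

k_A = Gd⁴/(8D³N_a) = (77.6×10³)(2.7⁴)/(8·30.0³·21) = 0.90917 N/mm
Series: 1/k_eq = 1/0.90917 + 1/69 = 1.1144; k_eq = 0.89734 N/mm
δ = F/k_eq = 13.7/0.89734 = 15.267 mm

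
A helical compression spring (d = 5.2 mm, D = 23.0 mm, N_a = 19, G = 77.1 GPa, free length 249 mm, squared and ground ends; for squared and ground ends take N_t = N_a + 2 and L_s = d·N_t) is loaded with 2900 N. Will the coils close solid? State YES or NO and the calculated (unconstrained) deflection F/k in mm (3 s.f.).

NO, δ = 95.1 mm

k = Gd⁴/(8D³N_a) = (77.1×10³)(5.2⁴)/(8·23.0³·19) = 30.482 N/mm
N_t = 21; L_s = 5.2·21 = 109.2 mm; δ_solid = L₀ − L_s = 249 − 109.2 = 139.8 mm
δ = F/k = 2900/30.482 = 95.139 mm
δ < δ_solid → spring does not go solid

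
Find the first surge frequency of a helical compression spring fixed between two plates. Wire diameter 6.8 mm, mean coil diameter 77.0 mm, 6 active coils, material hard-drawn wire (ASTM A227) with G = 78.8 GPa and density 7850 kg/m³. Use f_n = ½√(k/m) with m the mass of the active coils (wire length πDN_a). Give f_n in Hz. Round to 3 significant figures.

k = Gd⁴/(8D³N_a) = (78.8×10³)(6.8⁴)/(8·77.0³·6) = 7.6886 N/mm = 7688.6 N/m
Wire length L = πDN_a = π·77.0·6 = 1451.4 mm
m = ρ·(πd²/4)·L = 7850 × 36.317×10⁻⁶ m² × 1.4514 m = 0.41378 kg
f_n = ½√(k/m) = 0.5·√(7688.6/0.41378) = 0.5·√(18581) = 68.157 Hz

68.2 Hz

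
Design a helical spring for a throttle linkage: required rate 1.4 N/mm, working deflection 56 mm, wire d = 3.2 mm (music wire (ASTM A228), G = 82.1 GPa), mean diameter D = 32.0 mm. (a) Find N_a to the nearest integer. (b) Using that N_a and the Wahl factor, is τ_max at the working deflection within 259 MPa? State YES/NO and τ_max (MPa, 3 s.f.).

(a) 23 coils; (b) YES, τ_max = 228 MPa

N_a = Gd⁴/(8D³k) = (82.1×10³)(3.2⁴)/(8·32.0³·1.4) = 23.46 → N_a = 23
Actual rate k = Gd⁴/(8D³·23) = 1.4278 N/mm
Working load F = kδ = 1.4278·56 = 79.958 N
C = 32.0/3.2 = 10.0000; K_W = (4C−1)/(4C−4)+0.615/C = 1.1448
τ_max = K_W·8FD/(πd³) = 1.1448·198.84 = 227.64 MPa
τ_max ≤ 259 MPa → acceptable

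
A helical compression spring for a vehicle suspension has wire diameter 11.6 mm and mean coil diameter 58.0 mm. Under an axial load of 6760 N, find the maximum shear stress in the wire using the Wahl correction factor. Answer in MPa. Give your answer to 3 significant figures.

838 MPa

Spring index C = D/d = 58.0/11.6 = 5.0000
K_W = (4C−1)/(4C−4) + 0.615/C = 19.000/16.000 + 0.1230 = 1.3105
τ₀ = 8FD/(πd³) = 8·6760·58.0/(π·11.6³) = 3.13664e+06/4903.7 = 639.65 MPa
τ_max = K·τ₀ = 1.3105 × 639.65 = 838.26 MPa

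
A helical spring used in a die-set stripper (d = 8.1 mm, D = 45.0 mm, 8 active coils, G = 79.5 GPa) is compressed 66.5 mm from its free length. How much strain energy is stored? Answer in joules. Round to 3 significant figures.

130 J

k = Gd⁴/(8D³N_a) = (79.5×10³)(8.1⁴)/(8·45.0³·8) = 58.68 N/mm
U = ½kδ² = 0.5 × 58.68 × 66.5² = 1.2975e+05 N·mm = 129.75 J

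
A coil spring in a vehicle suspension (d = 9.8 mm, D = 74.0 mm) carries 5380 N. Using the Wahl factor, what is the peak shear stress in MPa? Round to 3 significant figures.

1290 MPa

Spring index C = D/d = 74.0/9.8 = 7.5510
K_W = (4C−1)/(4C−4) + 0.615/C = 29.204/26.204 + 0.0814 = 1.1959
τ₀ = 8FD/(πd³) = 8·5380·74.0/(π·9.8³) = 3.18496e+06/2956.8 = 1077.1 MPa
τ_max = K·τ₀ = 1.1959 × 1077.1 = 1288.2 MPa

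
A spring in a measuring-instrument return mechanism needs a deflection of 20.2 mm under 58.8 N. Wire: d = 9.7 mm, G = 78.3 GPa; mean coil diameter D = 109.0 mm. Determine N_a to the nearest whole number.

Required rate k = F/δ = 58.8/20.2 = 2.9109 N/mm
N_a = Gd⁴/(8D³k) = (78.3×10³ × 9.7⁴)/(8 × 109.0³ × 2.9109)
    = 6.93184e+08 / 3.01575e+07 = 22.99 → 23 coils

23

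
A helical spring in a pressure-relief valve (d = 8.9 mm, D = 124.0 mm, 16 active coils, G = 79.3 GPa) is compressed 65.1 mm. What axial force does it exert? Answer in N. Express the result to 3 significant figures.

133 N

k = Gd⁴/(8D³N_a) = (79.3×10³)(8.9⁴)/(8·124.0³·16) = 2.0387 N/mm
F = k·δ = 2.0387 × 65.1 = 132.72 N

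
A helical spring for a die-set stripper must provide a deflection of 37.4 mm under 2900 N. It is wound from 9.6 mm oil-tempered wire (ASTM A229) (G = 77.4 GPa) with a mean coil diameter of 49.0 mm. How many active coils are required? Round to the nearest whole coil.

9

Required rate k = F/δ = 2900/37.4 = 77.54 N/mm
N_a = Gd⁴/(8D³k) = (77.4×10³ × 9.6⁴)/(8 × 49.0³ × 77.54)
    = 6.57394e+08 / 7.29801e+07 = 9.008 → 9 coils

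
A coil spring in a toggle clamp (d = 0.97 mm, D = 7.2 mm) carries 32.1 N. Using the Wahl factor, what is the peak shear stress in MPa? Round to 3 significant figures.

774 MPa

Spring index C = D/d = 7.2/0.97 = 7.4227
K_W = (4C−1)/(4C−4) + 0.615/C = 28.691/25.691 + 0.0829 = 1.1996
τ₀ = 8FD/(πd³) = 8·32.1·7.2/(π·0.97³) = 1848.96/2.8672 = 644.86 MPa
τ_max = K·τ₀ = 1.1996 × 644.86 = 773.59 MPa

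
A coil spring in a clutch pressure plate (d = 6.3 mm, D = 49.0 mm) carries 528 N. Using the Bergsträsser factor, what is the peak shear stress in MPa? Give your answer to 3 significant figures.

310 MPa

Spring index C = D/d = 49.0/6.3 = 7.7778
K_B = (4C+2)/(4C−3) = 33.111/28.111 = 1.1779
τ₀ = 8FD/(πd³) = 8·528·49.0/(π·6.3³) = 206976/785.55 = 263.48 MPa
τ_max = K·τ₀ = 1.1779 × 263.48 = 310.34 MPa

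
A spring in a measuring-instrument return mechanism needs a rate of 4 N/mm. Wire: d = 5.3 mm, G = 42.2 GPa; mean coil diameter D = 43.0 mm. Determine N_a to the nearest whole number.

13

N_a = Gd⁴/(8D³k) = (42.2×10³ × 5.3⁴)/(8 × 43.0³ × 4)
    = 3.32978e+07 / 2.54422e+06 = 13.09 → 13 coils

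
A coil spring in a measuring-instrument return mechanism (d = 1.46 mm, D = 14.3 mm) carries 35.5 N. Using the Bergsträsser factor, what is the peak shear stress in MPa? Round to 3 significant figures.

473 MPa

Spring index C = D/d = 14.3/1.46 = 9.7945
K_B = (4C+2)/(4C−3) = 41.178/36.178 = 1.1382
τ₀ = 8FD/(πd³) = 8·35.5·14.3/(π·1.46³) = 4061.2/9.7771 = 415.38 MPa
τ_max = K·τ₀ = 1.1382 × 415.38 = 472.79 MPa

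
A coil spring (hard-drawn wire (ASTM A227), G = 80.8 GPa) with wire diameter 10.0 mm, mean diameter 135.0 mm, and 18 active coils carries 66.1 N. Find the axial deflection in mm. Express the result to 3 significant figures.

k = Gd⁴/(8D³N_a) = (80.8×10³)(10.0⁴)/(8·135.0³·18) = 2.2806 N/mm
δ = F/k = 66.1 / 2.2806 = 28.984 mm

29.0 mm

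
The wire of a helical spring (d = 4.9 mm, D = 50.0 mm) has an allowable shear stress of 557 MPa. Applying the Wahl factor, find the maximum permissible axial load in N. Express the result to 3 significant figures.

C = D/d = 50.0/4.9 = 10.2041
K_W = (4C−1)/(4C−4) + 0.615/C = 39.816/36.816 + 0.0603 = 1.1418
τ_max = K·8FD/(πd³) → F_max = τ_allow·πd³/(8DK)
F_max = 557·π·4.9³/(8·50.0·1.1418) = 2.0587e+05/456.7 = 450.78 N

451 N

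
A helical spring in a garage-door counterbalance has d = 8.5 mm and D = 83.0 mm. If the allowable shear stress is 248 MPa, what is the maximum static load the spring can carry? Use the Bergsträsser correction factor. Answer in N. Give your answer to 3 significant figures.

C = D/d = 83.0/8.5 = 9.7647
K_B = (4C+2)/(4C−3) = 41.059/36.059 = 1.1387
τ_max = K·8FD/(πd³) → F_max = τ_allow·πd³/(8DK)
F_max = 248·π·8.5³/(8·83.0·1.1387) = 4.7847e+05/756.07 = 632.84 N

633 N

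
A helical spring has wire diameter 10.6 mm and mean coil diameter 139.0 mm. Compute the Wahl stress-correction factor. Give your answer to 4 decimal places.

1.1088

C = D/d = 139.0/10.6 = 13.1132
K_W = (4C−1)/(4C−4) + 0.615/C = 51.453/48.453 + 0.0469 = 1.1088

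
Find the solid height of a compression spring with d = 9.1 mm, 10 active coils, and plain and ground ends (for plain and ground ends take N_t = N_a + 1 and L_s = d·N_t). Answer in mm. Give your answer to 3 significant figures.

plain and ground ends: N_t = N_a + 1 = 10 + 1 = 11
L_s = d·N_t = 9.1 × 11 = 100.1 mm

100 mm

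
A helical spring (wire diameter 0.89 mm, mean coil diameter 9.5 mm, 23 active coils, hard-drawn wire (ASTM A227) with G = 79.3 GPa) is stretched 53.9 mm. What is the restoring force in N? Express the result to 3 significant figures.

17.0 N

k = Gd⁴/(8D³N_a) = (79.3×10³)(0.89⁴)/(8·9.5³·23) = 0.31539 N/mm
F = k·δ = 0.31539 × 53.9 = 16.999 N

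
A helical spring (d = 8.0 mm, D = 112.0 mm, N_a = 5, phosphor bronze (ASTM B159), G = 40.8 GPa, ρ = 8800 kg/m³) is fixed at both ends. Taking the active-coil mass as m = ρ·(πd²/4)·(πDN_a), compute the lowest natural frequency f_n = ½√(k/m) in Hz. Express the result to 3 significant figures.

30.9 Hz

k = Gd⁴/(8D³N_a) = (40.8×10³)(8.0⁴)/(8·112.0³·5) = 2.9738 N/mm = 2973.8 N/m
Wire length L = πDN_a = π·112.0·5 = 1759.3 mm
m = ρ·(πd²/4)·L = 8800 × 50.265×10⁻⁶ m² × 1.7593 m = 0.7782 kg
f_n = ½√(k/m) = 0.5·√(2973.8/0.7782) = 0.5·√(3821.3) = 30.908 Hz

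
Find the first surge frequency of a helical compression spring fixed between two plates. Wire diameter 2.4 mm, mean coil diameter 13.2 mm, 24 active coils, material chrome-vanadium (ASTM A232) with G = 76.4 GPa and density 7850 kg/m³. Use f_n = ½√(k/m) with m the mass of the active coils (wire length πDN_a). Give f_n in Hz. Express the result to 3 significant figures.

k = Gd⁴/(8D³N_a) = (76.4×10³)(2.4⁴)/(8·13.2³·24) = 5.74 N/mm = 5740 N/m
Wire length L = πDN_a = π·13.2·24 = 995.26 mm
m = ρ·(πd²/4)·L = 7850 × 4.5239×10⁻⁶ m² × 0.99526 m = 0.035344 kg
f_n = ½√(k/m) = 0.5·√(5740/0.035344) = 0.5·√(1.624e+05) = 201.5 Hz

201 Hz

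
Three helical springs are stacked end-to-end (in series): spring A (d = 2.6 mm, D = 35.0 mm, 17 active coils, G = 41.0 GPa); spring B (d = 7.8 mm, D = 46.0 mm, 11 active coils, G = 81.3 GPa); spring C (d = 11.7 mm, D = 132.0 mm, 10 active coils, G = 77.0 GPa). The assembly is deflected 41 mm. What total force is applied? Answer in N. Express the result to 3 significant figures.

12.5 N

k_A = Gd⁴/(8D³N_a) = (41.0×10³)(2.6⁴)/(8·35.0³·17) = 0.32132 N/mm
k_B = Gd⁴/(8D³N_a) = (81.3×10³)(7.8⁴)/(8·46.0³·11) = 35.133 N/mm
k_C = Gd⁴/(8D³N_a) = (77.0×10³)(11.7⁴)/(8·132.0³·10) = 7.8419 N/mm
Series: 1/k_eq = 1/0.32132 + 1/35.133 + 1/7.8419 = 3.2682; k_eq = 0.30598 N/mm
F = k_eq·δ = 0.30598·41 = 12.545 N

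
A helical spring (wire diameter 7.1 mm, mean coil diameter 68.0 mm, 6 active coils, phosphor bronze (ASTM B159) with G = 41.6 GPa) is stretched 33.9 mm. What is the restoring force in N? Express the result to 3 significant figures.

237 N

k = Gd⁴/(8D³N_a) = (41.6×10³)(7.1⁴)/(8·68.0³·6) = 7.0042 N/mm
F = k·δ = 7.0042 × 33.9 = 237.44 N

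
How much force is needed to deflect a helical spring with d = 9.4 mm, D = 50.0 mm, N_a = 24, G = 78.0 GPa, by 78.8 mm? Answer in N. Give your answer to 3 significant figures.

k = Gd⁴/(8D³N_a) = (78.0×10³)(9.4⁴)/(8·50.0³·24) = 25.374 N/mm
F = k·δ = 25.374 × 78.8 = 1999.5 N

2000 N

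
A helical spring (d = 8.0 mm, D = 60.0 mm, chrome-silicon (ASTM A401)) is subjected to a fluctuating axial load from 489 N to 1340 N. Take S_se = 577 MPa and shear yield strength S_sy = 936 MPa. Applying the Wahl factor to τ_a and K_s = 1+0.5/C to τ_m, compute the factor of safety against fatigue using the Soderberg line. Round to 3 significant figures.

1.74

C = D/d = 60.0/8.0 = 7.5000; K_W = (4C−1)/(4C−4)+0.615/C = 1.1974; K_s = 1+0.5/C = 1.0667
F_a = (F_max−F_min)/2 = 425.5 N; F_m = (F_max+F_min)/2 = 914.5 N
τ_a = K_W·8F_aD/(πd³) = 1.1974 × 126.98 = 152.04 MPa
τ_m = K_s·8F_mD/(πd³) = 1.0667 × 272.9 = 291.09 MPa
Soderberg: 1/n_f = τ_a/S_se + τ_m/S_sy = 152.04/577 + 291.09/936 = 0.26350 + 0.31100 = 0.5745
n_f = 1/0.5745 = 1.741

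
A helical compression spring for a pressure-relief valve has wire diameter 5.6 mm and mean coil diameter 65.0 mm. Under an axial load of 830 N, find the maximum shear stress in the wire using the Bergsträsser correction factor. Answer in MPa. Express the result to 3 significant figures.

872 MPa

Spring index C = D/d = 65.0/5.6 = 11.6071
K_B = (4C+2)/(4C−3) = 48.429/43.429 = 1.1151
τ₀ = 8FD/(πd³) = 8·830·65.0/(π·5.6³) = 431600/551.71 = 782.29 MPa
τ_max = K·τ₀ = 1.1151 × 782.29 = 872.36 MPa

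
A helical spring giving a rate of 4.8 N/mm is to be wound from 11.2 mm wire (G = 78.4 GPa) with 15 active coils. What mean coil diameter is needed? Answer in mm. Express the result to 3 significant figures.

129 mm

D = (Gd⁴/(8N_a·k))^(1/3) = (78.4×10³·11.2⁴/(8·15·4.8))^(1/3)
  = (2.14173e+06)^(1/3) = 128.9007 mm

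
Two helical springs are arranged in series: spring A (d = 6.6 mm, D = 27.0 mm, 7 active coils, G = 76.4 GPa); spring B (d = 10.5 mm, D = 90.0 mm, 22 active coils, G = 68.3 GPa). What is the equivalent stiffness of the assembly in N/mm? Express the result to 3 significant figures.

6.17 N/mm

k_A = Gd⁴/(8D³N_a) = (76.4×10³)(6.6⁴)/(8·27.0³·7) = 131.52 N/mm
k_B = Gd⁴/(8D³N_a) = (68.3×10³)(10.5⁴)/(8·90.0³·22) = 6.4705 N/mm
Series: 1/k_eq = 1/131.52 + 1/6.4705 = 0.16215; k_eq = 6.1671 N/mm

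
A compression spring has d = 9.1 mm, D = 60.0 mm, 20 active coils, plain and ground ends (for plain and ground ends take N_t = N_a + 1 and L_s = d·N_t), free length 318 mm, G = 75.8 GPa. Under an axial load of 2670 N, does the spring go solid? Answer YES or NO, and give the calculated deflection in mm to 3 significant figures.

YES, δ = 178 mm

k = Gd⁴/(8D³N_a) = (75.8×10³)(9.1⁴)/(8·60.0³·20) = 15.04 N/mm
N_t = 21; L_s = 9.1·21 = 191.1 mm; δ_solid = L₀ − L_s = 318 − 191.1 = 126.9 mm
δ = F/k = 2670/15.04 = 177.52 mm
δ ≥ δ_solid → spring goes solid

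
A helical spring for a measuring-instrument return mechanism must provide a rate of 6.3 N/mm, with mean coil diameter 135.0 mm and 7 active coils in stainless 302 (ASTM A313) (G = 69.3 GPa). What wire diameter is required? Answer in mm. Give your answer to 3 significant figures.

d = (8D³N_a·k / G)^(1/4) = (8·135.0³·7·6.3 / (69.3×10³))^0.25
  = (12526)^0.25 = 10.5791 mm

10.6 mm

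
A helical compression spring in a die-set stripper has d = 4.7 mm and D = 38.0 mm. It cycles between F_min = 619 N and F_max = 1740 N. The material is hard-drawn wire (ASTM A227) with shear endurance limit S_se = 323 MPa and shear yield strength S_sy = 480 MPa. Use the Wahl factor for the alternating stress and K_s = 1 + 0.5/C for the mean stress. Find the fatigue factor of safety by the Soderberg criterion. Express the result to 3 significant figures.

0.230

C = D/d = 38.0/4.7 = 8.0851; K_W = (4C−1)/(4C−4)+0.615/C = 1.1819; K_s = 1+0.5/C = 1.0618
F_a = (F_max−F_min)/2 = 560.5 N; F_m = (F_max+F_min)/2 = 1179.5 N
τ_a = K_W·8F_aD/(πd³) = 1.1819 × 522.4 = 617.44 MPa
τ_m = K_s·8F_mD/(πd³) = 1.0618 × 1099.3 = 1167.3 MPa
Soderberg: 1/n_f = τ_a/S_se + τ_m/S_sy = 617.44/323 + 1167.3/480 = 1.91158 + 2.43191 = 4.3435
n_f = 1/4.3435 = 0.2302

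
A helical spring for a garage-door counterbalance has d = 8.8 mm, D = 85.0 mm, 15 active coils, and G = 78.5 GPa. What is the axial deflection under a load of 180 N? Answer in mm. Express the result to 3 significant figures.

28.2 mm

k = Gd⁴/(8D³N_a) = (78.5×10³)(8.8⁴)/(8·85.0³·15) = 6.388 N/mm
δ = F/k = 180 / 6.388 = 28.178 mm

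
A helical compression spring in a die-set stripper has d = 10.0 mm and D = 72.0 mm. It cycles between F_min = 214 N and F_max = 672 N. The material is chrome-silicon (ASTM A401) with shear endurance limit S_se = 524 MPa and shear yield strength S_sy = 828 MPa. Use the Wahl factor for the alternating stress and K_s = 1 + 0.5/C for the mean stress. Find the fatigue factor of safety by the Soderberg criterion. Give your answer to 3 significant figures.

4.96

C = D/d = 72.0/10.0 = 7.2000; K_W = (4C−1)/(4C−4)+0.615/C = 1.2064; K_s = 1+0.5/C = 1.0694
F_a = (F_max−F_min)/2 = 229 N; F_m = (F_max+F_min)/2 = 443 N
τ_a = K_W·8F_aD/(πd³) = 1.2064 × 41.986 = 50.652 MPa
τ_m = K_s·8F_mD/(πd³) = 1.0694 × 81.222 = 86.863 MPa
Soderberg: 1/n_f = τ_a/S_se + τ_m/S_sy = 50.652/524 + 86.863/828 = 0.09666 + 0.10491 = 0.20157
n_f = 1/0.20157 = 4.961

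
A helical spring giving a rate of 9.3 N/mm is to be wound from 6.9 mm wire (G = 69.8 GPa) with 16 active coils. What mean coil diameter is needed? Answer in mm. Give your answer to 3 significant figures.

51.0 mm

D = (Gd⁴/(8N_a·k))^(1/3) = (69.8×10³·6.9⁴/(8·16·9.3))^(1/3)
  = (132910)^(1/3) = 51.0332 mm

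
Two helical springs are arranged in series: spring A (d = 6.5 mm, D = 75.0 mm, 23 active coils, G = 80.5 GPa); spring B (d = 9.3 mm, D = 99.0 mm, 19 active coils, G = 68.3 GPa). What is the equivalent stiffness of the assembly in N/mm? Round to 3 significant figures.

1.21 N/mm

k_A = Gd⁴/(8D³N_a) = (80.5×10³)(6.5⁴)/(8·75.0³·23) = 1.8512 N/mm
k_B = Gd⁴/(8D³N_a) = (68.3×10³)(9.3⁴)/(8·99.0³·19) = 3.4642 N/mm
Series: 1/k_eq = 1/1.8512 + 1/3.4642 = 0.82886; k_eq = 1.2065 N/mm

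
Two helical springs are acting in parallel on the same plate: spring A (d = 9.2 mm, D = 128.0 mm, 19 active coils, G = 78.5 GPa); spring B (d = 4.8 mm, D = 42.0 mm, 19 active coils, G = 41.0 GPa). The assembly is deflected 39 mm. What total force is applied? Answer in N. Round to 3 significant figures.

k_A = Gd⁴/(8D³N_a) = (78.5×10³)(9.2⁴)/(8·128.0³·19) = 1.7642 N/mm
k_B = Gd⁴/(8D³N_a) = (41.0×10³)(4.8⁴)/(8·42.0³·19) = 1.9327 N/mm
Parallel: k_eq = 1.7642 + 1.9327 = 3.6969 N/mm
F = k_eq·δ = 3.6969·39 = 144.18 N

144 N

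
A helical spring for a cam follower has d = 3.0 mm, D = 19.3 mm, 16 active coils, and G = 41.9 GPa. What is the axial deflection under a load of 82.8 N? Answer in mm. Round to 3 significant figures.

22.4 mm

k = Gd⁴/(8D³N_a) = (41.9×10³)(3.0⁴)/(8·19.3³·16) = 3.6882 N/mm
δ = F/k = 82.8 / 3.6882 = 22.45 mm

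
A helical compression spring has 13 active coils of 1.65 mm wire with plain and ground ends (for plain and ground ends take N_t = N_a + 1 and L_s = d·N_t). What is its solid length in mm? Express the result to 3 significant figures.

23.1 mm

plain and ground ends: N_t = N_a + 1 = 13 + 1 = 14
L_s = d·N_t = 1.65 × 14 = 23.1 mm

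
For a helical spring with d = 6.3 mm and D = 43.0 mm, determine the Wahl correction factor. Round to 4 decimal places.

1.2189

C = D/d = 43.0/6.3 = 6.8254
K_W = (4C−1)/(4C−4) + 0.615/C = 26.302/23.302 + 0.0901 = 1.2189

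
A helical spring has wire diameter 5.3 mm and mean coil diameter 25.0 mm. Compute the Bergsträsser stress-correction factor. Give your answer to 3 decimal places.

C = D/d = 25.0/5.3 = 4.7170
K_B = (4C+2)/(4C−3) = 20.868/15.868 = 1.3151

1.315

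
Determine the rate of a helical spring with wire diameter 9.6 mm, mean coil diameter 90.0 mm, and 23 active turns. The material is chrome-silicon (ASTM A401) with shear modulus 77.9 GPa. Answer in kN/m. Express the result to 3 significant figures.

4.93 kN/m

k = Gd⁴/(8D³N_a) = (77.9×10³ × 9.6⁴) / (8 × 90.0³ × 23)
  = 6.61641e+08 / 1.34136e+08 = 4.9326 N/mm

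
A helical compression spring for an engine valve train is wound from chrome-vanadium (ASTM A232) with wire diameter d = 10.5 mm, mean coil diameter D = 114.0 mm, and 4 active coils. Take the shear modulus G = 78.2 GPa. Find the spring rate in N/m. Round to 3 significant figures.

k = Gd⁴/(8D³N_a) = (78.2×10³ × 10.5⁴) / (8 × 114.0³ × 4)
  = 9.50526e+08 / 4.74094e+07 = 20.049 N/mm = 20049 N/m

20000 N/m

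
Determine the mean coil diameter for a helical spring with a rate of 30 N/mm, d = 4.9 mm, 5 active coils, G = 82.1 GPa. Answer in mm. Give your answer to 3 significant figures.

D = (Gd⁴/(8N_a·k))^(1/3) = (82.1×10³·4.9⁴/(8·5·30))^(1/3)
  = (39440.8)^(1/3) = 34.0394 mm

34.0 mm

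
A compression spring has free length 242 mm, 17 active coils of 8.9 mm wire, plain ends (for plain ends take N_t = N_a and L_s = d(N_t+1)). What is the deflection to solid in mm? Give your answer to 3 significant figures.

N_t = 17; L_s = 8.9·18 = 160.2 mm
δ_solid = L₀ − L_s = 242 − 160.2 = 81.8 mm

81.8 mm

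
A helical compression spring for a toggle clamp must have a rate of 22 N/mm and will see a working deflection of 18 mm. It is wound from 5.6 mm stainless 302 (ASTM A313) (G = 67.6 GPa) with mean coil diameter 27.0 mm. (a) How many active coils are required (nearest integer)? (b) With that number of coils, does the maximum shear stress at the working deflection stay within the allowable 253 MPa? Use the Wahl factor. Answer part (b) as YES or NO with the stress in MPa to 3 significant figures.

N_a = Gd⁴/(8D³k) = (67.6×10³)(5.6⁴)/(8·27.0³·22) = 19.19 → N_a = 19
Actual rate k = Gd⁴/(8D³·19) = 22.221 N/mm
Working load F = kδ = 22.221·18 = 399.98 N
C = 27.0/5.6 = 4.8214; K_W = (4C−1)/(4C−4)+0.615/C = 1.3238
τ_max = K_W·8FD/(πd³) = 1.3238·156.59 = 207.3 MPa
τ_max ≤ 253 MPa → acceptable

(a) 19 coils; (b) YES, τ_max = 207 MPa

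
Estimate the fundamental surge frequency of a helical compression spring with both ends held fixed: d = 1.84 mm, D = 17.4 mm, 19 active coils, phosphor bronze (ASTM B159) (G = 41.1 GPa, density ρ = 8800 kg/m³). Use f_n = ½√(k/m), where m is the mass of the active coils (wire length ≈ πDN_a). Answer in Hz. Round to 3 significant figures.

77.8 Hz

k = Gd⁴/(8D³N_a) = (41.1×10³)(1.84⁴)/(8·17.4³·19) = 0.58833 N/mm = 588.33 N/m
Wire length L = πDN_a = π·17.4·19 = 1038.6 mm
m = ρ·(πd²/4)·L = 8800 × 2.659×10⁻⁶ m² × 1.0386 m = 0.024303 kg
f_n = ½√(k/m) = 0.5·√(588.33/0.024303) = 0.5·√(24208) = 77.795 Hz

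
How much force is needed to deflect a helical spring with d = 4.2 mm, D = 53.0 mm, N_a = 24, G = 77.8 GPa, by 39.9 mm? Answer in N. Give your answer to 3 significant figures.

k = Gd⁴/(8D³N_a) = (77.8×10³)(4.2⁴)/(8·53.0³·24) = 0.84693 N/mm
F = k·δ = 0.84693 × 39.9 = 33.793 N

33.8 N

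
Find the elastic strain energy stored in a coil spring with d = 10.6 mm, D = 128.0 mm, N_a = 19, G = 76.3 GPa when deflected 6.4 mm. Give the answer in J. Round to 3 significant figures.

k = Gd⁴/(8D³N_a) = (76.3×10³)(10.6⁴)/(8·128.0³·19) = 3.0219 N/mm
U = ½kδ² = 0.5 × 3.0219 × 6.4² = 61.888 N·mm = 0.061888 J

0.0619 J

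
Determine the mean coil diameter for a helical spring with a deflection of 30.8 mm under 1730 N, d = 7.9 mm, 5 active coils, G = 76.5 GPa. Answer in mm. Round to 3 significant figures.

Required rate k = F/δ = 1730/30.8 = 56.169 N/mm
D = (Gd⁴/(8N_a·k))^(1/3) = (76.5×10³·7.9⁴/(8·5·56.169))^(1/3)
  = (132622)^(1/3) = 50.9962 mm

51.0 mm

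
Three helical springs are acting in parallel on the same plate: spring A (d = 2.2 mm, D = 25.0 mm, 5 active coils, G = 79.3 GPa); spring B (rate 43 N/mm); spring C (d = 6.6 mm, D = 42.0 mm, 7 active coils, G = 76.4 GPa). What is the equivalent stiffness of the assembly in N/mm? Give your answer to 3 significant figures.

80.9 N/mm

k_A = Gd⁴/(8D³N_a) = (79.3×10³)(2.2⁴)/(8·25.0³·5) = 2.9722 N/mm
k_C = Gd⁴/(8D³N_a) = (76.4×10³)(6.6⁴)/(8·42.0³·7) = 34.941 N/mm
Parallel: k_eq = 2.9722 + 43 + 34.941 = 80.913 N/mm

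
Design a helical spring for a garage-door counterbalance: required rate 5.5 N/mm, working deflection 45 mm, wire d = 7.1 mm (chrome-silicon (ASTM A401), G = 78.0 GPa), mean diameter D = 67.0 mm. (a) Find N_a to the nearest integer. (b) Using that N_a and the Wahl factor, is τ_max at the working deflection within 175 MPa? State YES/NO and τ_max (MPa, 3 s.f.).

N_a = Gd⁴/(8D³k) = (78.0×10³)(7.1⁴)/(8·67.0³·5.5) = 14.98 → N_a = 15
Actual rate k = Gd⁴/(8D³·15) = 5.4919 N/mm
Working load F = kδ = 5.4919·45 = 247.14 N
C = 67.0/7.1 = 9.4366; K_W = (4C−1)/(4C−4)+0.615/C = 1.1541
τ_max = K_W·8FD/(πd³) = 1.1541·117.81 = 135.96 MPa
τ_max ≤ 175 MPa → acceptable

(a) 15 coils; (b) YES, τ_max = 136 MPa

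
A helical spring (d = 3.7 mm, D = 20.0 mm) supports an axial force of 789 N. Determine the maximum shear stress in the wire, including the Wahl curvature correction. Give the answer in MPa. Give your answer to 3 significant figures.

1020 MPa

Spring index C = D/d = 20.0/3.7 = 5.4054
K_W = (4C−1)/(4C−4) + 0.615/C = 20.622/17.622 + 0.1138 = 1.2840
τ₀ = 8FD/(πd³) = 8·789·20.0/(π·3.7³) = 126240/159.13 = 793.31 MPa
τ_max = K·τ₀ = 1.2840 × 793.31 = 1018.6 MPa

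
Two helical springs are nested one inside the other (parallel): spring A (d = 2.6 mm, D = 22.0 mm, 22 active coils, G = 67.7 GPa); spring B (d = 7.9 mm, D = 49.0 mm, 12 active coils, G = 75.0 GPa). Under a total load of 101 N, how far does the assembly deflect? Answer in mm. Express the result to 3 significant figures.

3.67 mm

k_A = Gd⁴/(8D³N_a) = (67.7×10³)(2.6⁴)/(8·22.0³·22) = 1.6508 N/mm
k_B = Gd⁴/(8D³N_a) = (75.0×10³)(7.9⁴)/(8·49.0³·12) = 25.865 N/mm
Parallel: k_eq = 1.6508 + 25.865 = 27.516 N/mm
δ = F/k_eq = 101/27.516 = 3.6706 mm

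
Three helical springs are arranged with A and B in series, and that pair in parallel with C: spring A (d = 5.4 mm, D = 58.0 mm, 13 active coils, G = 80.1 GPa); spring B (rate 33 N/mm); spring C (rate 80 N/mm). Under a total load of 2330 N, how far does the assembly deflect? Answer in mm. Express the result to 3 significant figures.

28.1 mm

k_A = Gd⁴/(8D³N_a) = (80.1×10³)(5.4⁴)/(8·58.0³·13) = 3.3565 N/mm
Springs A,B series: k_AB = 1/(1/3.3565+1/33) = 3.0466 N/mm; parallel with C: k_eq = 3.0466+80 = 83.047 N/mm
δ = F/k_eq = 2330/83.047 = 28.057 mm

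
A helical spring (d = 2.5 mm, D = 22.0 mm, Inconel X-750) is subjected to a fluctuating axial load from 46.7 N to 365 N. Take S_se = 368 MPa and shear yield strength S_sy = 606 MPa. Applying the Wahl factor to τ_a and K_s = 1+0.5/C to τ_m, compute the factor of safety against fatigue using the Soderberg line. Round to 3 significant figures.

C = D/d = 22.0/2.5 = 8.8000; K_W = (4C−1)/(4C−4)+0.615/C = 1.1660; K_s = 1+0.5/C = 1.0568
F_a = (F_max−F_min)/2 = 159.15 N; F_m = (F_max+F_min)/2 = 205.85 N
τ_a = K_W·8F_aD/(πd³) = 1.1660 × 570.62 = 665.37 MPa
τ_m = K_s·8F_mD/(πd³) = 1.0568 × 738.06 = 780 MPa
Soderberg: 1/n_f = τ_a/S_se + τ_m/S_sy = 665.37/368 + 780/606 = 1.80807 + 1.28713 = 3.0952
n_f = 1/3.0952 = 0.3231

0.323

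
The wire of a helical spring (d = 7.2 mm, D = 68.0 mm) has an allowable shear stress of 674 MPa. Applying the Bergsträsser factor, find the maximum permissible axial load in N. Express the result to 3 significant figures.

1270 N

C = D/d = 68.0/7.2 = 9.4444
K_B = (4C+2)/(4C−3) = 39.778/34.778 = 1.1438
τ_max = K·8FD/(πd³) → F_max = τ_allow·πd³/(8DK)
F_max = 674·π·7.2³/(8·68.0·1.1438) = 7.9033e+05/622.21 = 1270.2 N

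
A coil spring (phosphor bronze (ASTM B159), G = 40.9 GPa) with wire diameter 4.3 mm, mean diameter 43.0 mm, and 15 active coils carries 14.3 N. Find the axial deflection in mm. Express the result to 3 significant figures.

k = Gd⁴/(8D³N_a) = (40.9×10³)(4.3⁴)/(8·43.0³·15) = 1.4656 N/mm
δ = F/k = 14.3 / 1.4656 = 9.7572 mm

9.76 mm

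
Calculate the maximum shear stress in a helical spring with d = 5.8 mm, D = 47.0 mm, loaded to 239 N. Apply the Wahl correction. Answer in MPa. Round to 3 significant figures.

173 MPa

Spring index C = D/d = 47.0/5.8 = 8.1034
K_W = (4C−1)/(4C−4) + 0.615/C = 31.414/28.414 + 0.0759 = 1.1815
τ₀ = 8FD/(πd³) = 8·239·47.0/(π·5.8³) = 89864/612.96 = 146.61 MPa
τ_max = K·τ₀ = 1.1815 × 146.61 = 173.21 MPa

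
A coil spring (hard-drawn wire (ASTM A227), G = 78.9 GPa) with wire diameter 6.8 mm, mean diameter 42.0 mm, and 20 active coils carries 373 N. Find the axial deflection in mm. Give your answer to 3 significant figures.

26.2 mm

k = Gd⁴/(8D³N_a) = (78.9×10³)(6.8⁴)/(8·42.0³·20) = 14.231 N/mm
δ = F/k = 373 / 14.231 = 26.21 mm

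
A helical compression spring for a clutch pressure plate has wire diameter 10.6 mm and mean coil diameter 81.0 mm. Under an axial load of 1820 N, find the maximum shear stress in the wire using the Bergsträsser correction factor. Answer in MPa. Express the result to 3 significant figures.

Spring index C = D/d = 81.0/10.6 = 7.6415
K_B = (4C+2)/(4C−3) = 32.566/27.566 = 1.1814
τ₀ = 8FD/(πd³) = 8·1820·81.0/(π·10.6³) = 1.17936e+06/3741.7 = 315.19 MPa
τ_max = K·τ₀ = 1.1814 × 315.19 = 372.37 MPa

372 MPa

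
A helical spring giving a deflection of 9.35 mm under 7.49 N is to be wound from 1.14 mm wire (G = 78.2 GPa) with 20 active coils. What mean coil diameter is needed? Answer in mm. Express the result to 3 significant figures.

Required rate k = F/δ = 7.49/9.35 = 0.80107 N/mm
D = (Gd⁴/(8N_a·k))^(1/3) = (78.2×10³·1.14⁴/(8·20·0.80107))^(1/3)
  = (1030.47)^(1/3) = 10.1006 mm

10.1 mm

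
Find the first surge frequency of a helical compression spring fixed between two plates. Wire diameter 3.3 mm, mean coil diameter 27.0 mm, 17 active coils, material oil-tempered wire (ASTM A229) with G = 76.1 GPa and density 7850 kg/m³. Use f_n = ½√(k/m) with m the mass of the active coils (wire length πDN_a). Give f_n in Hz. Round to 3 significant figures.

k = Gd⁴/(8D³N_a) = (76.1×10³)(3.3⁴)/(8·27.0³·17) = 3.3714 N/mm = 3371.4 N/m
Wire length L = πDN_a = π·27.0·17 = 1442 mm
m = ρ·(πd²/4)·L = 7850 × 8.553×10⁻⁶ m² × 1.442 m = 0.096817 kg
f_n = ½√(k/m) = 0.5·√(3371.4/0.096817) = 0.5·√(34823) = 93.304 Hz

93.3 Hz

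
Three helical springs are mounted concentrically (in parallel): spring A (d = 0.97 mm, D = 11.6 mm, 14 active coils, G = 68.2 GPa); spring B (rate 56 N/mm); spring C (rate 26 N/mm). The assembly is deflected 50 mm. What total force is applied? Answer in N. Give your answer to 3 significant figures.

k_A = Gd⁴/(8D³N_a) = (68.2×10³)(0.97⁴)/(8·11.6³·14) = 0.34537 N/mm
Parallel: k_eq = 0.34537 + 56 + 26 = 82.345 N/mm
F = k_eq·δ = 82.345·50 = 4117.3 N

4120 N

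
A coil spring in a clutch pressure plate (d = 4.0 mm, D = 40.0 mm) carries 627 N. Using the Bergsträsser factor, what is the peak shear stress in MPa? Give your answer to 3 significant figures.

Spring index C = D/d = 40.0/4.0 = 10.0000
K_B = (4C+2)/(4C−3) = 42.000/37.000 = 1.1351
τ₀ = 8FD/(πd³) = 8·627·40.0/(π·4.0³) = 200640/201.06 = 997.9 MPa
τ_max = K·τ₀ = 1.1351 × 997.9 = 1132.8 MPa

1130 MPa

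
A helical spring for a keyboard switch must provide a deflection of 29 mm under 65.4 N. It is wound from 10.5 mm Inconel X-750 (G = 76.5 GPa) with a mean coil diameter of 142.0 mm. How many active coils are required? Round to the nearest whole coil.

Required rate k = F/δ = 65.4/29 = 2.2552 N/mm
N_a = Gd⁴/(8D³k) = (76.5×10³ × 10.5⁴)/(8 × 142.0³ × 2.2552)
    = 9.29862e+08 / 5.16577e+07 = 18 → 18 coils

18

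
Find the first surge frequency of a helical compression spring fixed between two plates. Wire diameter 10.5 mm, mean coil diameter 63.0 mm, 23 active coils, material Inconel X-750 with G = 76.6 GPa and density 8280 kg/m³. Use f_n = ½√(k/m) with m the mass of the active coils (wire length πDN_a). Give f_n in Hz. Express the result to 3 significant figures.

39.4 Hz

k = Gd⁴/(8D³N_a) = (76.6×10³)(10.5⁴)/(8·63.0³·23) = 20.237 N/mm = 20237 N/m
Wire length L = πDN_a = π·63.0·23 = 4552.2 mm
m = ρ·(πd²/4)·L = 8280 × 86.59×10⁻⁶ m² × 4.5522 m = 3.2638 kg
f_n = ½√(k/m) = 0.5·√(20237/3.2638) = 0.5·√(6200.5) = 39.372 Hz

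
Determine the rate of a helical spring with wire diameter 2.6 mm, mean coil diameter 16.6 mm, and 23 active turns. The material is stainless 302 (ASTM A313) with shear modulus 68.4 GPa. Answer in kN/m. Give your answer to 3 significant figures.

k = Gd⁴/(8D³N_a) = (68.4×10³ × 2.6⁴) / (8 × 16.6³ × 23)
  = 3.12572e+06 / 841670 = 3.7137 N/mm

3.71 kN/m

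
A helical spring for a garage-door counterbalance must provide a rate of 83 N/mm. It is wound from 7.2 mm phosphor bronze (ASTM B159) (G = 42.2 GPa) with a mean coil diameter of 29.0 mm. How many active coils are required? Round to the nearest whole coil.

7

N_a = Gd⁴/(8D³k) = (42.2×10³ × 7.2⁴)/(8 × 29.0³ × 83)
    = 1.13408e+08 / 1.61943e+07 = 7.003 → 7 coils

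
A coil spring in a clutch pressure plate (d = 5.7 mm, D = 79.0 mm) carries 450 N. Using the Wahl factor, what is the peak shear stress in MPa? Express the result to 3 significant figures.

Spring index C = D/d = 79.0/5.7 = 13.8596
K_W = (4C−1)/(4C−4) + 0.615/C = 54.439/51.439 + 0.0444 = 1.1027
τ₀ = 8FD/(πd³) = 8·450·79.0/(π·5.7³) = 284400/581.8 = 488.83 MPa
τ_max = K·τ₀ = 1.1027 × 488.83 = 539.03 MPa

539 MPa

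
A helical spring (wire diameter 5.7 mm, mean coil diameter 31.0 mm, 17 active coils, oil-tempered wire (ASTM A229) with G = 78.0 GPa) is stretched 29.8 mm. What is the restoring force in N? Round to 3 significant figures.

k = Gd⁴/(8D³N_a) = (78.0×10³)(5.7⁴)/(8·31.0³·17) = 20.322 N/mm
F = k·δ = 20.322 × 29.8 = 605.6 N

606 N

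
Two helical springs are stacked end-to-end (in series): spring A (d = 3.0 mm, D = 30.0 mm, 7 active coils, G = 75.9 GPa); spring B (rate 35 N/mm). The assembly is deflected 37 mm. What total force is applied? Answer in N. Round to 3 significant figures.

135 N

k_A = Gd⁴/(8D³N_a) = (75.9×10³)(3.0⁴)/(8·30.0³·7) = 4.0661 N/mm
Series: 1/k_eq = 1/4.0661 + 1/35 = 0.27451; k_eq = 3.6429 N/mm
F = k_eq·δ = 3.6429·37 = 134.79 N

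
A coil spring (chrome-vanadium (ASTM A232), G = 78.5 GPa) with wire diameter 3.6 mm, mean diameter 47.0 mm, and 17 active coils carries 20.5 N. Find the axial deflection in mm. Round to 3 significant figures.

k = Gd⁴/(8D³N_a) = (78.5×10³)(3.6⁴)/(8·47.0³·17) = 0.93379 N/mm
δ = F/k = 20.5 / 0.93379 = 21.954 mm

22.0 mm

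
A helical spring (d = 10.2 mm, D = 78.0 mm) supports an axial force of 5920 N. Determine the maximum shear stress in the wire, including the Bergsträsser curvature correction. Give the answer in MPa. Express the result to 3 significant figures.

Spring index C = D/d = 78.0/10.2 = 7.6471
K_B = (4C+2)/(4C−3) = 32.588/27.588 = 1.1812
τ₀ = 8FD/(πd³) = 8·5920·78.0/(π·10.2³) = 3.69408e+06/3333.9 = 1108 MPa
τ_max = K·τ₀ = 1.1812 × 1108 = 1308.9 MPa

1310 MPa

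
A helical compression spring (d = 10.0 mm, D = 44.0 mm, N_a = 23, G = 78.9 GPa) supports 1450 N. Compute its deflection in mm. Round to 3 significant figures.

k = Gd⁴/(8D³N_a) = (78.9×10³)(10.0⁴)/(8·44.0³·23) = 50.339 N/mm
δ = F/k = 1450 / 50.339 = 28.805 mm

28.8 mm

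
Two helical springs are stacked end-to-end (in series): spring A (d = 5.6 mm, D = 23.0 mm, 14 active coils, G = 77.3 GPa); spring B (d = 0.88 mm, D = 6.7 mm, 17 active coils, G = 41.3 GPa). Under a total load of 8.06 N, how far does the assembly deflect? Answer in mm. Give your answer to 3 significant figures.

k_A = Gd⁴/(8D³N_a) = (77.3×10³)(5.6⁴)/(8·23.0³·14) = 55.787 N/mm
k_B = Gd⁴/(8D³N_a) = (41.3×10³)(0.88⁴)/(8·6.7³·17) = 0.6055 N/mm
Series: 1/k_eq = 1/55.787 + 1/0.6055 = 1.6694; k_eq = 0.599 N/mm
δ = F/k_eq = 8.06/0.599 = 13.456 mm

13.5 mm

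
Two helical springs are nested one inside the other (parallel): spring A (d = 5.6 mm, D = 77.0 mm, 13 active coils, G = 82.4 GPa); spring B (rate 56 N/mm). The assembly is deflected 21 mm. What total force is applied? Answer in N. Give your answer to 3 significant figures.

1210 N

k_A = Gd⁴/(8D³N_a) = (82.4×10³)(5.6⁴)/(8·77.0³·13) = 1.7068 N/mm
Parallel: k_eq = 1.7068 + 56 = 57.707 N/mm
F = k_eq·δ = 57.707·21 = 1211.8 N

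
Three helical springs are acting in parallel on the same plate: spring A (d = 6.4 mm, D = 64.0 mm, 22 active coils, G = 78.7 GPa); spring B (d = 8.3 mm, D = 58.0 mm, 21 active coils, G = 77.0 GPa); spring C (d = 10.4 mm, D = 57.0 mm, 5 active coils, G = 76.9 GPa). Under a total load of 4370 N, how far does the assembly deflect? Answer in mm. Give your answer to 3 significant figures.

32.3 mm

k_A = Gd⁴/(8D³N_a) = (78.7×10³)(6.4⁴)/(8·64.0³·22) = 2.8618 N/mm
k_B = Gd⁴/(8D³N_a) = (77.0×10³)(8.3⁴)/(8·58.0³·21) = 11.148 N/mm
k_C = Gd⁴/(8D³N_a) = (76.9×10³)(10.4⁴)/(8·57.0³·5) = 121.44 N/mm
Parallel: k_eq = 2.8618 + 11.148 + 121.44 = 135.45 N/mm
δ = F/k_eq = 4370/135.45 = 32.262 mm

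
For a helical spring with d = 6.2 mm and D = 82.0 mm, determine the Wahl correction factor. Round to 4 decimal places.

1.1078

C = D/d = 82.0/6.2 = 13.2258
K_W = (4C−1)/(4C−4) + 0.615/C = 51.903/48.903 + 0.0465 = 1.1078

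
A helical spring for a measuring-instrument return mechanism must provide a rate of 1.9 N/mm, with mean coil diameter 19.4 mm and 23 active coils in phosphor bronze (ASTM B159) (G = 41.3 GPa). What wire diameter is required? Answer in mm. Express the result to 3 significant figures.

d = (8D³N_a·k / G)^(1/4) = (8·19.4³·23·1.9 / (41.3×10³))^0.25
  = (61.805)^0.25 = 2.8039 mm

2.80 mm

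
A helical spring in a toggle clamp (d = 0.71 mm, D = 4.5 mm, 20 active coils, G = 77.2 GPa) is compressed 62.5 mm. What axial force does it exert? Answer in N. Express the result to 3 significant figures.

84.1 N

k = Gd⁴/(8D³N_a) = (77.2×10³)(0.71⁴)/(8·4.5³·20) = 1.3455 N/mm
F = k·δ = 1.3455 × 62.5 = 84.096 N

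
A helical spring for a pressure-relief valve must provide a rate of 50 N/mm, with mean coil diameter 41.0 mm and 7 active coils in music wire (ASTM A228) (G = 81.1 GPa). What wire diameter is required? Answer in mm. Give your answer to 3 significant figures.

6.98 mm

d = (8D³N_a·k / G)^(1/4) = (8·41.0³·7·50 / (81.1×10³))^0.25
  = (2379.5)^0.25 = 6.9843 mm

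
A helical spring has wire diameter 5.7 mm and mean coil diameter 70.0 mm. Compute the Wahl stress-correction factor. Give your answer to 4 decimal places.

1.1166

C = D/d = 70.0/5.7 = 12.2807
K_W = (4C−1)/(4C−4) + 0.615/C = 48.123/45.123 + 0.0501 = 1.1166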